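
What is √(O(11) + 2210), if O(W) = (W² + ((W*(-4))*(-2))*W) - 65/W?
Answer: 8*√6226/11 ≈ 57.385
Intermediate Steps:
O(W) = -65/W + 9*W² (O(W) = (W² + (-4*W*(-2))*W) - 65/W = (W² + (8*W)*W) - 65/W = (W² + 8*W²) - 65/W = 9*W² - 65/W = -65/W + 9*W²)
√(O(11) + 2210) = √((-65 + 9*11³)/11 + 2210) = √((-65 + 9*1331)/11 + 2210) = √((-65 + 11979)/11 + 2210) = √((1/11)*11914 + 2210) = √(11914/11 + 2210) = √(36224/11) = 8*√6226/11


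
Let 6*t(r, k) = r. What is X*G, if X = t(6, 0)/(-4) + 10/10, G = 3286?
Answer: 4929/2 ≈ 2464.5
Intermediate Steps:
t(r, k) = r/6
X = ¾ (X = ((⅙)*6)/(-4) + 10/10 = 1*(-¼) + 10*(⅒) = -¼ + 1 = ¾ ≈ 0.75000)
X*G = (¾)*3286 = 4929/2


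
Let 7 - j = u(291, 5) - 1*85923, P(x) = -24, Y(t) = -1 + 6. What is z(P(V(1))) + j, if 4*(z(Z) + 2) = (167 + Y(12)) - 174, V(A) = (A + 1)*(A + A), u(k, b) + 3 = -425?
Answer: 172711/2 ≈ 86356.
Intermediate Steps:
Y(t) = 5
u(k, b) = -428 (u(k, b) = -3 - 425 = -428)
V(A) = 2*A*(1 + A) (V(A) = (1 + A)*(2*A) = 2*A*(1 + A))
j = 86358 (j = 7 - (-428 - 1*85923) = 7 - (-428 - 85923) = 7 - 1*(-86351) = 7 + 86351 = 86358)
z(Z) = -5/2 (z(Z) = -2 + ((167 + 5) - 174)/4 = -2 + (172 - 174)/4 = -2 + (1/4)*(-2) = -2 - 1/2 = -5/2)
z(P(V(1))) + j = -5/2 + 86358 = 172711/2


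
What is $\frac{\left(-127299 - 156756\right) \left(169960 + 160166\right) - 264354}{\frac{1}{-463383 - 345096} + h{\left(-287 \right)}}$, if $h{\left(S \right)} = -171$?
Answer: $\frac{37907237856901518}{69124955} \approx 5.4839 \cdot 10^{8}$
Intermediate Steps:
$\frac{\left(-127299 - 156756\right) \left(169960 + 160166\right) - 264354}{\frac{1}{-463383 - 345096} + h{\left(-287 \right)}} = \frac{\left(-127299 - 156756\right) \left(169960 + 160166\right) - 264354}{\frac{1}{-463383 - 345096} - 171} = \frac{\left(-284055\right) 330126 - 264354}{\frac{1}{-808479} - 171} = \frac{-93773940930 - 264354}{- \frac{1}{808479} - 171} = - \frac{93774205284}{- \frac{138249910}{808479}} = \left(-93774205284\right) \left(- \frac{808479}{138249910}\right) = \frac{37907237856901518}{69124955}$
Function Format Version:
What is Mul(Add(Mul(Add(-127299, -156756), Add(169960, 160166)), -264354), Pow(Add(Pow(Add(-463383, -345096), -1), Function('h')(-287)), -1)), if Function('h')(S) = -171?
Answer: Rational(37907237856901518, 69124955) ≈ 5.4839e+8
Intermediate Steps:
Mul(Add(Mul(Add(-127299, -156756), Add(169960, 160166)), -264354), Pow(Add(Pow(Add(-463383, -345096), -1), Function('h')(-287)), -1)) = Mul(Add(Mul(Add(-127299, -156756), Add(169960, 160166)), -264354), Pow(Add(Pow(Add(-463383, -345096), -1), -171), -1)) = Mul(Add(Mul(-284055, 330126), -264354), Pow(Add(Pow(-808479, -1), -171), -1)) = Mul(Add(-93773940930, -264354), Pow(Add(Rational(-1, 808479), -171), -1)) = Mul(-93774205284, Pow(Rational(-138249910, 808479), -1)) = Mul(-93774205284, Rational(-808479, 138249910)) = Rational(37907237856901518, 69124955)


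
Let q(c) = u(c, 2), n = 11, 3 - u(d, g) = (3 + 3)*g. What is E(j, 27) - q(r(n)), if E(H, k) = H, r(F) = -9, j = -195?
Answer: -186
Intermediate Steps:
u(d, g) = 3 - 6*g (u(d, g) = 3 - (3 + 3)*g = 3 - 6*g)
q(c) = -9 (q(c) = 3 - 6*2 = 3 - 12 = -9)
E(j, 27) - q(r(n)) = -195 - 1*(-9) = -195 + 9 = -186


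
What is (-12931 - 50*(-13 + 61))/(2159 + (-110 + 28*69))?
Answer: -15331/3981 ≈ -3.8510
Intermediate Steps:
(-12931 - 50*(-13 + 61))/(2159 + (-110 + 28*69)) = (-12931 - 50*48)/(2159 + (-110 + 1932)) = (-12931 - 2400)/(2159 + 1822) = -15331/3981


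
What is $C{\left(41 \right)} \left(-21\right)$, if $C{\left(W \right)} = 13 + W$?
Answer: $-1134$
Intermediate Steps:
$C{\left(41 \right)} \left(-21\right) = \left(13 + 41\right) \left(-21\right) = 54 \left(-21\right) = -1134$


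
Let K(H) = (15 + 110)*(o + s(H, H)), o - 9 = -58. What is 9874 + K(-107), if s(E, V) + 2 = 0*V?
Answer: 3499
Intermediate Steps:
s(E, V) = -2 (s(E, V) = -2 + 0*V = -2 + 0 = -2)
o = -49 (o = 9 - 58 = -49)
K(H) = -6375 (K(H) = (15 + 110)*(-49 - 2) = 125*(-51) = -6375)
9874 + K(-107) = 9874 - 6375 = 3499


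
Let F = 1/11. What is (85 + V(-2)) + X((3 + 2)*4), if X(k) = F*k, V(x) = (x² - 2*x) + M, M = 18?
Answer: 1241/11 ≈ 112.82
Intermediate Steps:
V(x) = 18 + x² - 2*x (V(x) = (x² - 2*x) + 18 = 18 + x² - 2*x)
F = 1/11 ≈ 0.090909
X(k) = k/11
(85 + V(-2)) + X((3 + 2)*4) = (85 + (18 + (-2)² - 2*(-2))) + ((3 + 2)*4)/11 = (85 + (18 + 4 + 4)) + (5*4)/11 = (85 + 26) + (1/11)*20 = 111 + 20/11 = 1241/11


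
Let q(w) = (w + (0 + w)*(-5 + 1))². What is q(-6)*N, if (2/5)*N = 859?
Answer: 695790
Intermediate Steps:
N = 4295/2 (N = (5/2)*859 = 4295/2 ≈ 2147.5)
q(w) = 9*w² (q(w) = (w + w*(-4))² = (w - 4*w)² = (-3*w)² = 9*w²)
q(-6)*N = (9*(-6)²)*(4295/2) = (9*36)*(4295/2) = 324*(4295/2) = 695790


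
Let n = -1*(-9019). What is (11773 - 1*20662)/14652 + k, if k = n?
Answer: 44045833/4884 ≈ 9018.4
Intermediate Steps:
n = 9019
k = 9019
(11773 - 1*20662)/14652 + k = (11773 - 1*20662)/14652 + 9019 = (11773 - 20662)*(1/14652) + 9019 = -8889*1/14652 + 9019 = -2963/4884 + 9019 = 44045833/4884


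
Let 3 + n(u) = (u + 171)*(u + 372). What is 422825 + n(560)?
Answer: 1104114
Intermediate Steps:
n(u) = -3 + (171 + u)*(372 + u) (n(u) = -3 + (u + 171)*(u + 372) = -3 + (171 + u)*(372 + u))
422825 + n(560) = 422825 + (63609 + 560² + 543*560) = 422825 + (63609 + 313600 + 304080) = 422825 + 681289 = 1104114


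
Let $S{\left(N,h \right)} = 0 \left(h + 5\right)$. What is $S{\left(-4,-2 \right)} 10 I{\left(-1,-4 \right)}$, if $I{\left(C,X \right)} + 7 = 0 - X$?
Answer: $0$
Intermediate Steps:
$S{\left(N,h \right)} = 0$ ($S{\left(N,h \right)} = 0 \left(5 + h\right) = 0$)
$I{\left(C,X \right)} = -7 - X$ ($I{\left(C,X \right)} = -7 + \left(0 - X\right) = -7 - X$)
$S{\left(-4,-2 \right)} 10 I{\left(-1,-4 \right)} = 0 \cdot 10 \left(-7 - -4\right) = 0 \left(-7 + 4\right) = 0 \left(-3\right) = 0$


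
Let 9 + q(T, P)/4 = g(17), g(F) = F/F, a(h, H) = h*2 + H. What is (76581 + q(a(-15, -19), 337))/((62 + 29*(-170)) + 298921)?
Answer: 76549/294053 ≈ 0.26032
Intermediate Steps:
a(h, H) = H + 2*h (a(h, H) = 2*h + H = H + 2*h)
g(F) = 1
q(T, P) = -32 (q(T, P) = -36 + 4*1 = -36 + 4 = -32)
(76581 + q(a(-15, -19), 337))/((62 + 29*(-170)) + 298921) = (76581 - 32)/((62 + 29*(-170)) + 298921) = 76549/((62 - 4930) + 298921) = 76549/(-4868 + 298921) = 76549/294053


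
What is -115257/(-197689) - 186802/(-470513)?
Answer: 91158617419/93015244457 ≈ 0.98004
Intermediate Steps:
-115257/(-197689) - 186802/(-470513) = -115257*(-1/197689) - 186802*(-1/470513) = 115257/197689 + 186802/470513 = 91158617419/93015244457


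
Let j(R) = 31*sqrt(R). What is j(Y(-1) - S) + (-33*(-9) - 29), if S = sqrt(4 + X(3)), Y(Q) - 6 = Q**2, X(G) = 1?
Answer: 268 + 31*sqrt(7 - sqrt(5)) ≈ 335.66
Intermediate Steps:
Y(Q) = 6 + Q**2
S = sqrt(5) (S = sqrt(4 + 1) = sqrt(5) ≈ 2.2361)
j(Y(-1) - S) + (-33*(-9) - 29) = 31*sqrt((6 + (-1)**2) - sqrt(5)) + (-33*(-9) - 29) = 31*sqrt((6 + 1) - sqrt(5)) + (297 - 29) = 31*sqrt(7 - sqrt(5)) + 268 = 268 + 31*sqrt(7 - sqrt(5))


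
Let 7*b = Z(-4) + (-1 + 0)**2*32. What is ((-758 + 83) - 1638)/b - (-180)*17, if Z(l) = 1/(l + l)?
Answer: 216924/85 ≈ 2552.0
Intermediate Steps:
Z(l) = 1/(2*l)
b = 255/56 (b = ((1/2)/(-4) + (-1 + 0)**2*32)/7 = ((1/2)*(-1/4) + (-1)**2*32)/7 = (-1/8 + 1*32)/7 = (-1/8 + 32)/7 = (1/7)*(255/8) = 255/56 ≈ 4.5536)
((-758 + 83) - 1638)/b - (-180)*17 = ((-758 + 83) - 1638)/(255/56) - (-180)*17 = (-675 - 1638)*(56/255) - 1*(-3060) = -2313*56/255 + 3060 = -43176/85 + 3060 = 216924/85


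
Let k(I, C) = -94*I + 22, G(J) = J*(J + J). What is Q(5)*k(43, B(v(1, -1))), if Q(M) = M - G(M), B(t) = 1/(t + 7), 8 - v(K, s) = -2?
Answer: 180900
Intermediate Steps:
G(J) = 2*J² (G(J) = J*(2*J) = 2*J²)
v(K, s) = 10 (v(K, s) = 8 - 1*(-2) = 8 + 2 = 10)
B(t) = 1/(7 + t)
k(I, C) = 22 - 94*I
Q(M) = M - 2*M²
Q(5)*k(43, B(v(1, -1))) = (5*(1 - 2*5))*(22 - 94*43) = (5*(1 - 10))*(22 - 4042) = (5*(-9))*(-4020) = -45*(-4020) = 180900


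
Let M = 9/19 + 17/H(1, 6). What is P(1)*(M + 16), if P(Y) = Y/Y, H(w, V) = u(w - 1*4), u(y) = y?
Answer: 616/57 ≈ 10.807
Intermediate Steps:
H(w, V) = -4 + w (H(w, V) = w - 1*4 = w - 4 = -4 + w)
P(Y) = 1
M = -296/57 (M = 9/19 + 17/(-4 + 1) = 9*(1/19) + 17/(-3) = 9/19 + 17*(-1/3) = 9/19 - 17/3 = -296/57 ≈ -5.1930)
P(1)*(M + 16) = 1*(-296/57 + 16) = 1*(616/57) = 616/57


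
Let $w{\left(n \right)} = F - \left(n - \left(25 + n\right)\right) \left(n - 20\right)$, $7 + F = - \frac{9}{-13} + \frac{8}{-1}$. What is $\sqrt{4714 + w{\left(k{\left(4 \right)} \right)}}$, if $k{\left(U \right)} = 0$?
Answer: $\frac{2 \sqrt{177437}}{13} \approx 64.805$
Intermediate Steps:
$F = - \frac{186}{13}$ ($F = -7 + \left(- \frac{9}{-13} + \frac{8}{-1}\right) = -7 + \left(\left(-9\right) \left(- \frac{1}{13}\right) + 8 \left(-1\right)\right) = -7 + \left(\frac{9}{13} - 8\right) = -7 - \frac{95}{13} = - \frac{186}{13} \approx -14.308$)
$w{\left(n \right)} = - \frac{6686}{13} + 25 n$ ($w{\left(n \right)} = - \frac{186}{13} - \left(n - \left(25 + n\right)\right) \left(n - 20\right) = - \frac{186}{13} - - 25 \left(-20 + n\right) = - \frac{186}{13} - \left(500 - 25 n\right) = - \frac{186}{13} + \left(-500 + 25 n\right) = - \frac{6686}{13} + 25 n$)
$\sqrt{4714 + w{\left(k{\left(4 \right)} \right)}} = \sqrt{4714 + \left(- \frac{6686}{13} + 25 \cdot 0\right)} = \sqrt{4714 + \left(- \frac{6686}{13} + 0\right)} = \sqrt{4714 - \frac{6686}{13}} = \sqrt{\frac{54596}{13}} = \frac{2 \sqrt{177437}}{13}$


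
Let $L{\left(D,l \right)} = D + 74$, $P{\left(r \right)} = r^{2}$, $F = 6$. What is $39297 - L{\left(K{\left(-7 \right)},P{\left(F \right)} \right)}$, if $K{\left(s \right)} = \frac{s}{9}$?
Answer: $\frac{353014}{9} \approx 39224.0$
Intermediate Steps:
$K{\left(s \right)} = \frac{s}{9}$ ($K{\left(s \right)} = s \frac{1}{9} = \frac{s}{9}$)
$L{\left(D,l \right)} = 74 + D$
$39297 - L{\left(K{\left(-7 \right)},P{\left(F \right)} \right)} = 39297 - \left(74 + \frac{1}{9} \left(-7\right)\right) = 39297 - \left(74 - \frac{7}{9}\right) = 39297 - \frac{659}{9} = \frac{353014}{9}$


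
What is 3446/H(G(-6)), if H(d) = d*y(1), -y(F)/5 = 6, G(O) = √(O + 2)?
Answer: 1723*I/30 ≈ 57.433*I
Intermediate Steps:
G(O) = √(2 + O)
y(F) = -30 (y(F) = -5*6 = -30)
H(d) = -30*d (H(d) = d*(-30) = -30*d)
3446/H(G(-6)) = 3446/((-30*√(2 - 6))) = 3446/((-60*I)) = 3446*(I/60) = 1723*I/30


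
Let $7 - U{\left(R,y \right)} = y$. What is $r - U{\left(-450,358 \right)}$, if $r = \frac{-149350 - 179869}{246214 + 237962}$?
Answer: $\frac{15419687}{44016} \approx 350.32$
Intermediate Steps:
$U{\left(R,y \right)} = 7 - y$
$r = - \frac{29929}{44016}$ ($r = - \frac{329219}{484176} = \left(-329219\right) \frac{1}{484176} = - \frac{29929}{44016} \approx -0.67996$)
$r - U{\left(-450,358 \right)} = - \frac{29929}{44016} - \left(7 - 358\right) = - \frac{29929}{44016} - -351 = - \frac{29929}{44016} + 351 = \frac{15419687}{44016}$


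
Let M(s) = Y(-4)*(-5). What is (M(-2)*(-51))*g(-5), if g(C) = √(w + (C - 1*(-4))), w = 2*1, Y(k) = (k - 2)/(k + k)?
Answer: 765/4 ≈ 191.25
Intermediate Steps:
Y(k) = (-2 + k)/(2*k) (Y(k) = (-2 + k)/((2*k)) = (-2 + k)*(1/(2*k)) = (-2 + k)/(2*k))
w = 2
M(s) = -15/4 (M(s) = ((½)*(-2 - 4)/(-4))*(-5) = ((½)*(-¼)*(-6))*(-5) = (¾)*(-5) = -15/4)
g(C) = √(6 + C) (g(C) = √(2 + (C - 1*(-4))) = √(2 + (C + 4)) = √(2 + (4 + C)) = √(6 + C))
(M(-2)*(-51))*g(-5) = (-15/4*(-51))*√(6 - 5) = 765*√1/4 = (765/4)*1 = 765/4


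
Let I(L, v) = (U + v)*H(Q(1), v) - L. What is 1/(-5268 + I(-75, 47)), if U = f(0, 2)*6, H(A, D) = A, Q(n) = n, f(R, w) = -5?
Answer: -1/5176 ≈ -0.00019320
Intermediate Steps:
U = -30 (U = -5*6 = -30)
I(L, v) = -30 + v - L (I(L, v) = (-30 + v)*1 - L = (-30 + v) - L = -30 + v - L)
1/(-5268 + I(-75, 47)) = 1/(-5268 + (-30 + 47 - 1*(-75))) = 1/(-5268 + (-30 + 47 + 75)) = 1/(-5268 + 92) = 1/(-5176) = -1/5176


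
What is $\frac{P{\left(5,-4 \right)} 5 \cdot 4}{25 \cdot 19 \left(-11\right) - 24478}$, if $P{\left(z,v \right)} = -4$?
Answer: $\frac{80}{29703} \approx 0.0026933$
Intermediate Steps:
$\frac{P{\left(5,-4 \right)} 5 \cdot 4}{25 \cdot 19 \left(-11\right) - 24478} = \frac{\left(-4\right) 5 \cdot 4}{25 \cdot 19 \left(-11\right) - 24478} = \frac{\left(-20\right) 4}{475 \left(-11\right) - 24478} = - \frac{80}{-5225 - 24478} = - \frac{80}{-29703} = \left(-80\right) \left(- \frac{1}{29703}\right) = \frac{80}{29703}$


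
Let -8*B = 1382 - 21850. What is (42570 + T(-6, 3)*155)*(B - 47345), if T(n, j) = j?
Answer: -3854774055/2 ≈ -1.9274e+9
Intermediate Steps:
B = 5117/2 (B = -(1382 - 21850)/8 = -⅛*(-20468) = 5117/2 ≈ 2558.5)
(42570 + T(-6, 3)*155)*(B - 47345) = (42570 + 3*155)*(5117/2 - 47345) = (42570 + 465)*(-89573/2) = 43035*(-89573/2) = -3854774055/2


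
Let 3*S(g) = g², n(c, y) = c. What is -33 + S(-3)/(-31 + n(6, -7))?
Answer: -828/25 ≈ -33.120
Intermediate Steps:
S(g) = g²/3
-33 + S(-3)/(-31 + n(6, -7)) = -33 + ((⅓)*(-3)²)/(-31 + 6) = -33 + ((⅓)*9)/(-25) = -33 - 1/25*3 = -33 - 3/25 = -828/25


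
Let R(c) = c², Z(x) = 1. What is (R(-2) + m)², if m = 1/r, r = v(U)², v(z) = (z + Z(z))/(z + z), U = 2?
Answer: 2704/81 ≈ 33.383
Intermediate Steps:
v(z) = (1 + z)/(2*z) (v(z) = (z + 1)/(z + z) = (1 + z)/((2*z)) = (1 + z)*(1/(2*z)) = (1 + z)/(2*z))
r = 9/16 (r = ((½)*(1 + 2)/2)² = ((½)*(½)*3)² = (¾)² = 9/16 ≈ 0.56250)
m = 16/9 (m = 1/(9/16) = 16/9 ≈ 1.7778)
(R(-2) + m)² = ((-2)² + 16/9)² = (4 + 16/9)² = (52/9)² = 2704/81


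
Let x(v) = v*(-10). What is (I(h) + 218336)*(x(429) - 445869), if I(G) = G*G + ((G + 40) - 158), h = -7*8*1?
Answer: -99619286382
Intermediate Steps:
h = -56 (h = -56*1 = -56)
x(v) = -10*v
I(G) = -118 + G + G**2 (I(G) = G**2 + ((40 + G) - 158) = G**2 + (-118 + G) = -118 + G + G**2)
(I(h) + 218336)*(x(429) - 445869) = ((-118 - 56 + (-56)**2) + 218336)*(-10*429 - 445869) = ((-118 - 56 + 3136) + 218336)*(-4290 - 445869) = (2962 + 218336)*(-450159) = 221298*(-450159) = -99619286382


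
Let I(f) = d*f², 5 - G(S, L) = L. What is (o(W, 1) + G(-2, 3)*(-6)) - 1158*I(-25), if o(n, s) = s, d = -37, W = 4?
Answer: 26778739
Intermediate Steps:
G(S, L) = 5 - L
I(f) = -37*f²
(o(W, 1) + G(-2, 3)*(-6)) - 1158*I(-25) = (1 + (5 - 1*3)*(-6)) - (-42846)*(-25)² = (1 + (5 - 3)*(-6)) - (-42846)*625 = (1 + 2*(-6)) - 1158*(-23125) = (1 - 12) + 26778750 = -11 + 26778750 = 26778739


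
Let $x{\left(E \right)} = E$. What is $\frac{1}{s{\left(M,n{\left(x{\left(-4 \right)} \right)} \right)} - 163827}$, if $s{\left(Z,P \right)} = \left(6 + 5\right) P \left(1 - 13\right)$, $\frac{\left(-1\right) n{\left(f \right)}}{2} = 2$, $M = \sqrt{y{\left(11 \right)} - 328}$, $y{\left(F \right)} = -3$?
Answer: $- \frac{1}{163299} \approx -6.1237 \cdot 10^{-6}$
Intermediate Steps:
$M = i \sqrt{331}$ ($M = \sqrt{-3 - 328} = \sqrt{-331} = i \sqrt{331} \approx 18.193 i$)
$n{\left(f \right)} = -4$ ($n{\left(f \right)} = \left(-2\right) 2 = -4$)
$s{\left(Z,P \right)} = - 132 P$ ($s{\left(Z,P \right)} = 11 P \left(-12\right) = - 132 P$)
$\frac{1}{s{\left(M,n{\left(x{\left(-4 \right)} \right)} \right)} - 163827} = \frac{1}{\left(-132\right) \left(-4\right) - 163827} = \frac{1}{528 - 163827} = \frac{1}{-163299} = - \frac{1}{163299}$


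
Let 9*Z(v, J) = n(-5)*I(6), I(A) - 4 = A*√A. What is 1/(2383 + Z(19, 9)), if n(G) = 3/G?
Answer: 107223/255483773 + 18*√6/255483773 ≈ 0.00041986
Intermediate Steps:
I(A) = 4 + A^(3/2) (I(A) = 4 + A*√A = 4 + A^(3/2))
Z(v, J) = -4/15 - 2*√6/5 (Z(v, J) = ((3/(-5))*(4 + 6^(3/2)))/9 = ((3*(-⅕))*(4 + 6*√6))/9 = (-3*(4 + 6*√6)/5)/9 = (-12/5 - 18*√6/5)/9 = -4/15 - 2*√6/5)
1/(2383 + Z(19, 9)) = 1/(2383 + (-4/15 - 2*√6/5)) = 1/(35741/15 - 2*√6/5)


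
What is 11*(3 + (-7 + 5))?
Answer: 11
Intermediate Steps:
11*(3 + (-7 + 5)) = 11*(3 - 2) = 11*1 = 11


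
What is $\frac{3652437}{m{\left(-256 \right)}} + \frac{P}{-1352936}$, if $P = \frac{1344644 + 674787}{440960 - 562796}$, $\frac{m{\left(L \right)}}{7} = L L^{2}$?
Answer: $- \frac{18806783637140315}{604951896901287936} \approx -0.031088$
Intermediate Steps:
$m{\left(L \right)} = 7 L^{3}$ ($m{\left(L \right)} = 7 L L^{2} = 7 L^{3}$)
$P = - \frac{2019431}{121836}$ ($P = \frac{2019431}{-121836} = 2019431 \left(- \frac{1}{121836}\right) = - \frac{2019431}{121836} \approx -16.575$)
$\frac{3652437}{m{\left(-256 \right)}} + \frac{P}{-1352936} = \frac{3652437}{7 \left(-256\right)^{3}} - \frac{2019431}{121836 \left(-1352936\right)} = \frac{3652437}{7 \left(-16777216\right)} - - \frac{2019431}{164836310496} = \frac{3652437}{-117440512} + \frac{2019431}{164836310496} = 3652437 \left(- \frac{1}{117440512}\right) + \frac{2019431}{164836310496} = - \frac{3652437}{117440512} + \frac{2019431}{164836310496} = - \frac{18806783637140315}{604951896901287936}$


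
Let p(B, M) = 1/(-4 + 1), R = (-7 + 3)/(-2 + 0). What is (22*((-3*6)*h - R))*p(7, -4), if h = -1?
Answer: -352/3 ≈ -117.33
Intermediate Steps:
R = 2 (R = -4/(-2) = -4*(-1/2) = 2)
p(B, M) = -1/3 (p(B, M) = 1/(-3) = -1/3)
(22*((-3*6)*h - R))*p(7, -4) = (22*(-3*6*(-1) - 1*2))*(-1/3) = (22*(-18*(-1) - 2))*(-1/3) = (22*(18 - 2))*(-1/3) = (22*16)*(-1/3) = 352*(-1/3) = -352/3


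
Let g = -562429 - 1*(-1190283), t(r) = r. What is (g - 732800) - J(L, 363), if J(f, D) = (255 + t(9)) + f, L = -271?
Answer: -104939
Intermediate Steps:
J(f, D) = 264 + f (J(f, D) = (255 + 9) + f = 264 + f)
g = 627854 (g = -562429 + 1190283 = 627854)
(g - 732800) - J(L, 363) = (627854 - 732800) - (264 - 271) = -104946 - 1*(-7) = -104946 + 7 = -104939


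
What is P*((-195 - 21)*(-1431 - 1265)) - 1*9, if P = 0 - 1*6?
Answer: -3494025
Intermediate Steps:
P = -6 (P = 0 - 6 = -6)
P*((-195 - 21)*(-1431 - 1265)) - 1*9 = -6*(-195 - 21)*(-1431 - 1265) - 1*9 = -(-1296)*(-2696) - 9 = -6*582336 - 9 = -3494016 - 9 = -3494025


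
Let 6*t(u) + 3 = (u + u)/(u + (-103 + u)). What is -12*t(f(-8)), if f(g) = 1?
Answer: 610/101 ≈ 6.0396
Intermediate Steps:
t(u) = -½ + u/(3*(-103 + 2*u)) (t(u) = -½ + ((u + u)/(u + (-103 + u)))/6 = -½ + ((2*u)/(-103 + 2*u))/6 = -½ + (2*u/(-103 + 2*u))/6 = -½ + u/(3*(-103 + 2*u)))
-12*t(f(-8)) = -2*(309 - 4*1)/(-103 + 2*1) = -2*(309 - 4)/(-103 + 2) = -2*305/(-101) = -2*(-1)*305/101 = -12*(-305/606) = 610/101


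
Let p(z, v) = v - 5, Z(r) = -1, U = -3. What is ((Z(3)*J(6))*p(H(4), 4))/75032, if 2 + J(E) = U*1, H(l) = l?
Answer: -5/75032 ≈ -6.6638e-5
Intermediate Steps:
J(E) = -5 (J(E) = -2 - 3*1 = -2 - 3 = -5)
p(z, v) = -5 + v
((Z(3)*J(6))*p(H(4), 4))/75032 = ((-1*(-5))*(-5 + 4))/75032 = (5*(-1))*(1/75032) = -5*1/75032 = -5/75032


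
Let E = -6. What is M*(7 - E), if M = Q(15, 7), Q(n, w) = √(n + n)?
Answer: 13*√30 ≈ 71.204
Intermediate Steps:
Q(n, w) = √2*√n (Q(n, w) = √(2*n) = √2*√n)
M = √30 (M = √2*√15 = √30 ≈ 5.4772)
M*(7 - E) = √30*(7 - 1*(-6)) = √30*(7 + 6) = √30*13 = 13*√30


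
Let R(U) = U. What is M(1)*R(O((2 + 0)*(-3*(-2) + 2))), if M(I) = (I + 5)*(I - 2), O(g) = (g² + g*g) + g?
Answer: -3168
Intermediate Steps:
O(g) = g + 2*g² (O(g) = (g² + g²) + g = 2*g² + g = g + 2*g²)
M(I) = (-2 + I)*(5 + I) (M(I) = (5 + I)*(-2 + I) = (-2 + I)*(5 + I))
M(1)*R(O((2 + 0)*(-3*(-2) + 2))) = (-10 + 1² + 3*1)*(((2 + 0)*(-3*(-2) + 2))*(1 + 2*((2 + 0)*(-3*(-2) + 2)))) = (-10 + 1 + 3)*((2*(6 + 2))*(1 + 2*(2*(6 + 2)))) = -6*2*8*(1 + 2*(2*8)) = -96*(1 + 2*16) = -96*(1 + 32) = -96*33 = -6*528 = -3168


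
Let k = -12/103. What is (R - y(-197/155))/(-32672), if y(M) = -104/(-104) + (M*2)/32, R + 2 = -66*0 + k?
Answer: 775789/8345735680 ≈ 9.2956e-5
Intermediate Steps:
k = -12/103 (k = -12*1/103 = -12/103 ≈ -0.11650)
R = -218/103 (R = -2 + (-66*0 - 12/103) = -2 + (0 - 12/103) = -2 - 12/103 = -218/103 ≈ -2.1165)
y(M) = 1 + M/16 (y(M) = -104*(-1/104) + (2*M)*(1/32) = 1 + M/16)
(R - y(-197/155))/(-32672) = (-218/103 - (1 + (-197/155)/16))/(-32672) = (-218/103 - (1 + (-197*1/155)/16))*(-1/32672) = (-218/103 - (1 + (1/16)*(-197/155)))*(-1/32672) = (-218/103 - (1 - 197/2480))*(-1/32672) = (-218/103 - 1*2283/2480)*(-1/32672) = (-218/103 - 2283/2480)*(-1/32672) = -775789/255440*(-1/32672) = 775789/8345735680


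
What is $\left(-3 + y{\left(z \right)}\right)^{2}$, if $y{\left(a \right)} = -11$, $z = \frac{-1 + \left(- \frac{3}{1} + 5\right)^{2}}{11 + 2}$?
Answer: $196$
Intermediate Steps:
$z = \frac{3}{13}$ ($z = \frac{-1 + \left(\left(-3\right) 1 + 5\right)^{2}}{13} = \left(-1 + \left(-3 + 5\right)^{2}\right) \frac{1}{13} = \left(-1 + 2^{2}\right) \frac{1}{13} = \left(-1 + 4\right) \frac{1}{13} = 3 \cdot \frac{1}{13} = \frac{3}{13} \approx 0.23077$)
$\left(-3 + y{\left(z \right)}\right)^{2} = \left(-3 - 11\right)^{2} = \left(-14\right)^{2} = 196$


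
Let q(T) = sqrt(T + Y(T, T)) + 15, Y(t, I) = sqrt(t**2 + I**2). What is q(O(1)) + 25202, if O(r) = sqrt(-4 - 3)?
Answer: 25217 + sqrt(I)*sqrt(sqrt(7) + sqrt(14)) ≈ 25219.0 + 1.7871*I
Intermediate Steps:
O(r) = I*sqrt(7) (O(r) = sqrt(-7) = I*sqrt(7))
Y(t, I) = sqrt(I**2 + t**2)
q(T) = 15 + sqrt(T + sqrt(2)*sqrt(T**2)) (q(T) = sqrt(T + sqrt(T**2 + T**2)) + 15 = sqrt(T + sqrt(2*T**2)) + 15 = sqrt(T + sqrt(2)*sqrt(T**2)) + 15 = 15 + sqrt(T + sqrt(2)*sqrt(T**2)))
q(O(1)) + 25202 = (15 + sqrt(I*sqrt(7) + sqrt(2)*sqrt((I*sqrt(7))**2))) + 25202 = (15 + sqrt(I*sqrt(7) + sqrt(2)*sqrt(-7))) + 25202 = (15 + sqrt(I*sqrt(7) + sqrt(2)*(I*sqrt(7)))) + 25202 = (15 + sqrt(I*sqrt(7) + I*sqrt(14))) + 25202 = 25217 + sqrt(I*sqrt(7) + I*sqrt(14))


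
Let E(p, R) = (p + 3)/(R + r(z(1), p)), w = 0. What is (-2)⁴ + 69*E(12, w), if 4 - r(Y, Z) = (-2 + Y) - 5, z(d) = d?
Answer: 239/2 ≈ 119.50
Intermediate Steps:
r(Y, Z) = 11 - Y (r(Y, Z) = 4 - ((-2 + Y) - 5) = 4 - (-7 + Y) = 4 + (7 - Y) = 11 - Y)
E(p, R) = (3 + p)/(10 + R) (E(p, R) = (p + 3)/(R + (11 - 1*1)) = (3 + p)/(R + (11 - 1)) = (3 + p)/(R + 10) = (3 + p)/(10 + R))
(-2)⁴ + 69*E(12, w) = (-2)⁴ + 69*((3 + 12)/(10 + 0)) = 16 + 69*(15/10) = 16 + 69*((⅒)*15) = 16 + 69*(3/2) = 16 + 207/2 = 239/2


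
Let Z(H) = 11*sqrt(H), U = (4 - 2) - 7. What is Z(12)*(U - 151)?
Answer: -3432*sqrt(3) ≈ -5944.4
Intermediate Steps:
U = -5 (U = 2 - 7 = -5)
Z(12)*(U - 151) = (11*sqrt(12))*(-5 - 151) = (11*(2*sqrt(3)))*(-156) = (22*sqrt(3))*(-156) = -3432*sqrt(3)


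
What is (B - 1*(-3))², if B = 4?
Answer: 49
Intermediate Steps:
(B - 1*(-3))² = (4 - 1*(-3))² = (4 + 3)² = 7² = 49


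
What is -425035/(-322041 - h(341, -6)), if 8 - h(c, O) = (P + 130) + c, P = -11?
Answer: 425035/321589 ≈ 1.3217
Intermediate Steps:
h(c, O) = -111 - c (h(c, O) = 8 - ((-11 + 130) + c) = 8 - (119 + c) = 8 + (-119 - c) = -111 - c)
-425035/(-322041 - h(341, -6)) = -425035/(-322041 - (-111 - 1*341)) = -425035/(-322041 - (-111 - 341)) = -425035/(-322041 - 1*(-452)) = -425035/(-322041 + 452) = -425035/(-321589) = -425035*(-1/321589) = 425035/321589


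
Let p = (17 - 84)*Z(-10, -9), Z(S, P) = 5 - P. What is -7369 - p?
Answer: -6431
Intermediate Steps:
p = -938 (p = (17 - 84)*(5 - 1*(-9)) = -67*(5 + 9) = -67*14 = -938)
-7369 - p = -7369 - 1*(-938) = -7369 + 938 = -6431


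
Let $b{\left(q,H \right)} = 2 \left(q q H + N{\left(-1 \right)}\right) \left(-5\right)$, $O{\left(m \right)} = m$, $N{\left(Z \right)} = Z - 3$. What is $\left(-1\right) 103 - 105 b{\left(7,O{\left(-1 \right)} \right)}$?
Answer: $-55753$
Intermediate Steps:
$N{\left(Z \right)} = -3 + Z$ ($N{\left(Z \right)} = Z - 3 = -3 + Z$)
$b{\left(q,H \right)} = 40 - 10 H q^{2}$ ($b{\left(q,H \right)} = 2 \left(q q H - 4\right) \left(-5\right) = 2 \left(q^{2} H - 4\right) \left(-5\right) = 2 \left(H q^{2} - 4\right) \left(-5\right) = 2 \left(-4 + H q^{2}\right) \left(-5\right) = \left(-8 + 2 H q^{2}\right) \left(-5\right) = 40 - 10 H q^{2}$)
$\left(-1\right) 103 - 105 b{\left(7,O{\left(-1 \right)} \right)} = \left(-1\right) 103 - 105 \left(40 - - 10 \cdot 7^{2}\right) = -103 - 105 \left(40 - \left(-10\right) 49\right) = -103 - 105 \left(40 + 490\right) = -103 - 55650 = -55753$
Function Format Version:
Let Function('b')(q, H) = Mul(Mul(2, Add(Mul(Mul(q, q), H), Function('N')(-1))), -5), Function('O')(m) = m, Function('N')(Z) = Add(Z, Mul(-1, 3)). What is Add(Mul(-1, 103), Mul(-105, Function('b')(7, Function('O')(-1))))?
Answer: -55753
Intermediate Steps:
Function('N')(Z) = Add(-3, Z) (Function('N')(Z) = Add(Z, -3) = Add(-3, Z))
Function('b')(q, H) = Add(40, Mul(-10, H, Pow(q, 2))) (Function('b')(q, H) = Mul(Mul(2, Add(Mul(Mul(q, q), H), Add(-3, -1))), -5) = Mul(Mul(2, Add(Mul(Pow(q, 2), H), -4)), -5) = Mul(Mul(2, Add(Mul(H, Pow(q, 2)), -4)), -5) = Mul(Mul(2, Add(-4, Mul(H, Pow(q, 2)))), -5) = Mul(Add(-8, Mul(2, H, Pow(q, 2))), -5) = Add(40, Mul(-10, H, Pow(q, 2))))
Add(Mul(-1, 103), Mul(-105, Function('b')(7, Function('O')(-1)))) = Add(Mul(-1, 103), Mul(-105, Add(40, Mul(-10, -1, Pow(7, 2))))) = Add(-103, Mul(-105, Add(40, Mul(-10, -1, 49)))) = Add(-103, Mul(-105, Add(40, 490))) = Add(-103, Mul(-105, 530)) = Add(-103, -55650) = -55753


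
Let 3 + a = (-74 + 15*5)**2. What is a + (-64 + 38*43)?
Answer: 1568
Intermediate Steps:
a = -2 (a = -3 + (-74 + 15*5)**2 = -3 + (-74 + 75)**2 = -3 + 1**2 = -3 + 1 = -2)
a + (-64 + 38*43) = -2 + (-64 + 38*43) = -2 + (-64 + 1634) = -2 + 1570 = 1568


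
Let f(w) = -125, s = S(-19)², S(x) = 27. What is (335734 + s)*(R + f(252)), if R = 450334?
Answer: 151478670767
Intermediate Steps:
s = 729 (s = 27² = 729)
(335734 + s)*(R + f(252)) = (335734 + 729)*(450334 - 125) = 336463*450209 = 151478670767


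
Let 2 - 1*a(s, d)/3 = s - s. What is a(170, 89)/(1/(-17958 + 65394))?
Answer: 284616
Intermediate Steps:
a(s, d) = 6 (a(s, d) = 6 - 3*(s - s) = 6 - 3*0 = 6 + 0 = 6)
a(170, 89)/(1/(-17958 + 65394)) = 6/(1/(-17958 + 65394)) = 6/(1/47436) = 6*47436 = 284616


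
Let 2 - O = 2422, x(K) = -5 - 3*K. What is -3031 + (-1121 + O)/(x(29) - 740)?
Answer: -2518251/832 ≈ -3026.7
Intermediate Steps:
O = -2420 (O = 2 - 1*2422 = 2 - 2422 = -2420)
-3031 + (-1121 + O)/(x(29) - 740) = -3031 + (-1121 - 2420)/((-5 - 3*29) - 740) = -3031 - 3541/((-5 - 87) - 740) = -3031 - 3541/(-92 - 740) = -3031 - 3541/(-832) = -3031 - 3541*(-1/832) = -3031 + 3541/832 = -2518251/832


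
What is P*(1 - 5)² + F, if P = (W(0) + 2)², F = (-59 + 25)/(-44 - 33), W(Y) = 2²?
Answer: 44386/77 ≈ 576.44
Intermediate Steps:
W(Y) = 4
F = 34/77 (F = -34/(-77) = -34*(-1/77) = 34/77 ≈ 0.44156)
P = 36 (P = (4 + 2)² = 6² = 36)
P*(1 - 5)² + F = 36*(1 - 5)² + 34/77 = 36*(-4)² + 34/77 = 36*16 + 34/77 = 576 + 34/77 = 44386/77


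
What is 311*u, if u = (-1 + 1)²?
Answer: 0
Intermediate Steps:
u = 0 (u = 0² = 0)
311*u = 311*0 = 0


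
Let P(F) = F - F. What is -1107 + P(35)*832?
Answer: -1107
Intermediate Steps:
P(F) = 0
-1107 + P(35)*832 = -1107 + 0*832 = -1107 + 0 = -1107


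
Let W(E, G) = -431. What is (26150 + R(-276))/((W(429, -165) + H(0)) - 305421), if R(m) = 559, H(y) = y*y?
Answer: -26709/305852 ≈ -0.087327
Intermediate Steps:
H(y) = y²
(26150 + R(-276))/((W(429, -165) + H(0)) - 305421) = (26150 + 559)/((-431 + 0²) - 305421) = 26709/((-431 + 0) - 305421) = 26709/(-431 - 305421) = 26709/(-305852) = 26709*(-1/305852) = -26709/305852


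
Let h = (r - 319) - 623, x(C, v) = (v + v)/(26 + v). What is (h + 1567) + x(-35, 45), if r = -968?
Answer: -24263/71 ≈ -341.73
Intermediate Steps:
x(C, v) = 2*v/(26 + v) (x(C, v) = (2*v)/(26 + v) = 2*v/(26 + v))
h = -1910 (h = (-968 - 319) - 623 = -1287 - 623 = -1910)
(h + 1567) + x(-35, 45) = (-1910 + 1567) + 2*45/(26 + 45) = -343 + 2*45/71 = -343 + 2*45*(1/71) = -343 + 90/71 = -24263/71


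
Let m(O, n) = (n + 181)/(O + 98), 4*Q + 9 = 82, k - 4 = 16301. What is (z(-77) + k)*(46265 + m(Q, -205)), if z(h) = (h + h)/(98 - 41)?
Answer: 6663555457933/8835 ≈ 7.5422e+8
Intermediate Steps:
k = 16305 (k = 4 + 16301 = 16305)
Q = 73/4 (Q = -9/4 + (1/4)*82 = -9/4 + 41/2 = 73/4 ≈ 18.250)
m(O, n) = (181 + n)/(98 + O)
z(h) = 2*h/57 (z(h) = (2*h)/57 = (2*h)*(1/57) = 2*h/57)
(z(-77) + k)*(46265 + m(Q, -205)) = ((2/57)*(-77) + 16305)*(46265 + (181 - 205)/(98 + 73/4)) = (-154/57 + 16305)*(46265 - 24/(465/4)) = 929231*(46265 + (4/465)*(-24))/57 = 929231*(46265 - 32/155)/57 = (929231/57)*(7171043/155) = 6663555457933/8835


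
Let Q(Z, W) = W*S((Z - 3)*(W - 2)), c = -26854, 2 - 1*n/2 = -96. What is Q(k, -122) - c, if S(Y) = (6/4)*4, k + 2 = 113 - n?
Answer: 26122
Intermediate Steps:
n = 196 (n = 4 - 2*(-96) = 4 + 192 = 196)
k = -85 (k = -2 + (113 - 1*196) = -2 + (113 - 196) = -2 - 83 = -85)
S(Y) = 6 (S(Y) = (6*(¼))*4 = (3/2)*4 = 6)
Q(Z, W) = 6*W (Q(Z, W) = W*6 = 6*W)
Q(k, -122) - c = 6*(-122) - 1*(-26854) = -732 + 26854 = 26122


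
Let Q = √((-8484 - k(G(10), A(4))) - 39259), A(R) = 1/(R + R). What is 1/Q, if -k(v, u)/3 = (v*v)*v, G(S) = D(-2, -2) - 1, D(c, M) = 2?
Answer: -I*√11935/23870 ≈ -0.0045768*I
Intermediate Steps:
G(S) = 1 (G(S) = 2 - 1 = 1)
A(R) = 1/(2*R)
k(v, u) = -3*v³ (k(v, u) = -3*v*v*v = -3*v²*v = -3*v³)
Q = 2*I*√11935 (Q = √((-8484 - (-3)*1³) - 39259) = √((-8484 - (-3)) - 39259) = √((-8484 - 1*(-3)) - 39259) = √((-8484 + 3) - 39259) = √(-8481 - 39259) = √(-47740) = 2*I*√11935 ≈ 218.49*I)
1/Q = 1/(2*I*√11935) = -I*√11935/23870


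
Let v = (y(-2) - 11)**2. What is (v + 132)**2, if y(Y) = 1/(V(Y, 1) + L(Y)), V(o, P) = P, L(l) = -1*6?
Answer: 41422096/625 ≈ 66275.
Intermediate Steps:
L(l) = -6
y(Y) = -1/5 (y(Y) = 1/(1 - 6) = 1/(-5) = -1/5)
v = 3136/25 (v = (-1/5 - 11)**2 = (-56/5)**2 = 3136/25 ≈ 125.44)
(v + 132)**2 = (3136/25 + 132)**2 = (6436/25)**2 = 41422096/625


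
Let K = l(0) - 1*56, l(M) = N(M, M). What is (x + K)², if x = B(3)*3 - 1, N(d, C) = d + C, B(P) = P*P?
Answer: 900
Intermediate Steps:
B(P) = P²
N(d, C) = C + d
l(M) = 2*M (l(M) = M + M = 2*M)
x = 26 (x = 3²*3 - 1 = 9*3 - 1 = 27 - 1 = 26)
K = -56 (K = 2*0 - 1*56 = 0 - 56 = -56)
(x + K)² = (26 - 56)² = (-30)² = 900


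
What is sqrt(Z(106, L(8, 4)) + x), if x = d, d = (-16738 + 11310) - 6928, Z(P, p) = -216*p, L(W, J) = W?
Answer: 2*I*sqrt(3521) ≈ 118.68*I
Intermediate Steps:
d = -12356 (d = -5428 - 6928 = -12356)
x = -12356
sqrt(Z(106, L(8, 4)) + x) = sqrt(-216*8 - 12356) = sqrt(-1728 - 12356) = sqrt(-14084) = 2*I*sqrt(3521)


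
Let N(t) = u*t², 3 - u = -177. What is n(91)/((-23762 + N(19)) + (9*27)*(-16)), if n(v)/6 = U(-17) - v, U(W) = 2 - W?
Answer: -216/18665 ≈ -0.011572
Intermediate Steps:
u = 180 (u = 3 - 1*(-177) = 3 + 177 = 180)
n(v) = 114 - 6*v (n(v) = 6*((2 - 1*(-17)) - v) = 6*((2 + 17) - v) = 6*(19 - v) = 114 - 6*v)
N(t) = 180*t²
n(91)/((-23762 + N(19)) + (9*27)*(-16)) = (114 - 6*91)/((-23762 + 180*19²) + (9*27)*(-16)) = (114 - 546)/((-23762 + 180*361) + 243*(-16)) = -432/((-23762 + 64980) - 3888) = -432/(41218 - 3888) = -432/37330 = -432*1/37330 = -216/18665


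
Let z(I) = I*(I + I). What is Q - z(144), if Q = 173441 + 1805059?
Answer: 1937028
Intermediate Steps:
z(I) = 2*I² (z(I) = I*(2*I) = 2*I²)
Q = 1978500
Q - z(144) = 1978500 - 2*144² = 1978500 - 2*20736 = 1978500 - 1*41472 = 1978500 - 41472 = 1937028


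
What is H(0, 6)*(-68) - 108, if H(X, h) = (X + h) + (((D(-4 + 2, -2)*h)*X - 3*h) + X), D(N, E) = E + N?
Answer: 708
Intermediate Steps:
H(X, h) = -2*h + 2*X - 4*X*h (H(X, h) = (X + h) + ((((-2 + (-4 + 2))*h)*X - 3*h) + X) = (X + h) + ((((-2 - 2)*h)*X - 3*h) + X) = (X + h) + (((-4*h)*X - 3*h) + X) = (X + h) + ((-4*X*h - 3*h) + X) = (X + h) + ((-3*h - 4*X*h) + X) = (X + h) + (X - 3*h - 4*X*h) = -2*h + 2*X - 4*X*h)
H(0, 6)*(-68) - 108 = (-2*6 + 2*0 - 4*0*6)*(-68) - 108 = (-12 + 0 + 0)*(-68) - 108 = -12*(-68) - 108 = 816 - 108 = 708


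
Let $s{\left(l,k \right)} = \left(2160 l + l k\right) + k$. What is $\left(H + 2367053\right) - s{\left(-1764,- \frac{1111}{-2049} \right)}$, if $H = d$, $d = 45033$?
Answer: $\frac{12751504667}{2049} \approx 6.2233 \cdot 10^{6}$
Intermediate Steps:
$H = 45033$
$s{\left(l,k \right)} = k + 2160 l + k l$ ($s{\left(l,k \right)} = \left(2160 l + k l\right) + k = k + 2160 l + k l$)
$\left(H + 2367053\right) - s{\left(-1764,- \frac{1111}{-2049} \right)} = \left(45033 + 2367053\right) - \left(- \frac{1111}{-2049} + 2160 \left(-1764\right) + - \frac{1111}{-2049} \left(-1764\right)\right) = 2412086 - \left(\left(-1111\right) \left(- \frac{1}{2049}\right) - 3810240 + \left(-1111\right) \left(- \frac{1}{2049}\right) \left(-1764\right)\right) = 2412086 - \left(\frac{1111}{2049} - 3810240 + \frac{1111}{2049} \left(-1764\right)\right) = 2412086 - \left(\frac{1111}{2049} - 3810240 - \frac{653268}{683}\right) = 2412086 - - \frac{7809140453}{2049} = 2412086 + \frac{7809140453}{2049} = \frac{12751504667}{2049}$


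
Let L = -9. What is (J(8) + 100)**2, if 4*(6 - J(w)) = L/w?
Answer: 11566801/1024 ≈ 11296.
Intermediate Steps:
J(w) = 6 + 9/(4*w) (J(w) = 6 - (-9)/(4*w) = 6 + 9/(4*w))
(J(8) + 100)**2 = ((6 + (9/4)/8) + 100)**2 = ((6 + (9/4)*(1/8)) + 100)**2 = ((6 + 9/32) + 100)**2 = (201/32 + 100)**2 = (3401/32)**2 = 11566801/1024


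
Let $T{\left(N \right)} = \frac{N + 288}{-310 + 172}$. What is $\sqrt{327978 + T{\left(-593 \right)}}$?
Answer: $\frac{\sqrt{6246055122}}{138} \approx 572.7$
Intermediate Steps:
$T{\left(N \right)} = - \frac{48}{23} - \frac{N}{138}$ ($T{\left(N \right)} = \frac{288 + N}{-138} = \left(288 + N\right) \left(- \frac{1}{138}\right) = - \frac{48}{23} - \frac{N}{138}$)
$\sqrt{327978 + T{\left(-593 \right)}} = \sqrt{327978 - - \frac{305}{138}} = \sqrt{327978 + \left(- \frac{48}{23} + \frac{593}{138}\right)} = \sqrt{327978 + \frac{305}{138}} = \sqrt{\frac{45261269}{138}} = \frac{\sqrt{6246055122}}{138}$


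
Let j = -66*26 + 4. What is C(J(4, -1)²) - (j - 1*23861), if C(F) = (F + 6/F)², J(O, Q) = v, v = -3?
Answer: 230998/9 ≈ 25666.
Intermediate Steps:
J(O, Q) = -3
j = -1712 (j = -1716 + 4 = -1712)
C(J(4, -1)²) - (j - 1*23861) = (6 + ((-3)²)²)²/((-3)²)² - (-1712 - 1*23861) = (6 + 9²)²/9² - (-1712 - 23861) = (6 + 81)²/81 - 1*(-25573) = (1/81)*87² + 25573 = (1/81)*7569 + 25573 = 841/9 + 25573 = 230998/9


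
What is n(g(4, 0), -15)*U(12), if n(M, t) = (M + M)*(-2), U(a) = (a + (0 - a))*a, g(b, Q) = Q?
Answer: 0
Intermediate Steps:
U(a) = 0 (U(a) = (a - a)*a = 0*a = 0)
n(M, t) = -4*M (n(M, t) = (2*M)*(-2) = -4*M)
n(g(4, 0), -15)*U(12) = -4*0*0 = 0*0 = 0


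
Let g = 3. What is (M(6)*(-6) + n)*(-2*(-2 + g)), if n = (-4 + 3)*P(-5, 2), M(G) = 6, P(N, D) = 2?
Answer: 76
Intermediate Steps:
n = -2 (n = (-4 + 3)*2 = -1*2 = -2)
(M(6)*(-6) + n)*(-2*(-2 + g)) = (6*(-6) - 2)*(-2*(-2 + 3)) = (-36 - 2)*(-2*1) = -38*(-2) = 76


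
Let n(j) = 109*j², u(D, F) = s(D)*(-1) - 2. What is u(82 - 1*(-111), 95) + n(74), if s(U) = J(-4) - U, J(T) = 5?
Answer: 597070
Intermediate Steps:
s(U) = 5 - U
u(D, F) = -7 + D (u(D, F) = (5 - D)*(-1) - 2 = (-5 + D) - 2 = -7 + D)
u(82 - 1*(-111), 95) + n(74) = (-7 + (82 - 1*(-111))) + 109*74² = (-7 + (82 + 111)) + 109*5476 = (-7 + 193) + 596884 = 186 + 596884 = 597070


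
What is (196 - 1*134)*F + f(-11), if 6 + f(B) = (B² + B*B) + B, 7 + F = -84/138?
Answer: -5675/23 ≈ -246.74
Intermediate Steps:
F = -175/23 (F = -7 - 84/138 = -7 - 84*1/138 = -7 - 14/23 = -175/23 ≈ -7.6087)
f(B) = -6 + B + 2*B² (f(B) = -6 + ((B² + B*B) + B) = -6 + ((B² + B²) + B) = -6 + (2*B² + B) = -6 + (B + 2*B²) = -6 + B + 2*B²)
(196 - 1*134)*F + f(-11) = (196 - 1*134)*(-175/23) + (-6 - 11 + 2*(-11)²) = (196 - 134)*(-175/23) + (-6 - 11 + 2*121) = 62*(-175/23) + (-6 - 11 + 242) = -10850/23 + 225 = -5675/23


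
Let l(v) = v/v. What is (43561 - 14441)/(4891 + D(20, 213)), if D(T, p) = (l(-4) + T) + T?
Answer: 7280/1233 ≈ 5.9043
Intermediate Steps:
l(v) = 1
D(T, p) = 1 + 2*T (D(T, p) = (1 + T) + T = 1 + 2*T)
(43561 - 14441)/(4891 + D(20, 213)) = (43561 - 14441)/(4891 + (1 + 2*20)) = 29120/(4891 + (1 + 40)) = 29120/(4891 + 41) = 29120/4932 = 29120*(1/4932) = 7280/1233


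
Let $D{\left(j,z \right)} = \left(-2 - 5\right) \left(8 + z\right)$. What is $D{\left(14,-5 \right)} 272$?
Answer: $-5712$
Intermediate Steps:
$D{\left(j,z \right)} = -56 - 7 z$ ($D{\left(j,z \right)} = - 7 \left(8 + z\right) = -56 - 7 z$)
$D{\left(14,-5 \right)} 272 = \left(-56 - -35\right) 272 = \left(-56 + 35\right) 272 = \left(-21\right) 272 = -5712$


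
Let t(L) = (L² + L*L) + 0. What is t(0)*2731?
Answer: 0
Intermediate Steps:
t(L) = 2*L² (t(L) = (L² + L²) + 0 = 2*L² + 0 = 2*L²)
t(0)*2731 = (2*0²)*2731 = (2*0)*2731 = 0*2731 = 0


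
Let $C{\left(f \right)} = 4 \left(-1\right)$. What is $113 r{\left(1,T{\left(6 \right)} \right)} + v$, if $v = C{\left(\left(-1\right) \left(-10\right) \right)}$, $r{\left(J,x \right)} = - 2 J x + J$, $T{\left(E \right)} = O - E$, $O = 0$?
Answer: $1465$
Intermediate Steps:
$T{\left(E \right)} = - E$ ($T{\left(E \right)} = 0 - E = - E$)
$r{\left(J,x \right)} = J - 2 J x$ ($r{\left(J,x \right)} = - 2 J x + J = J - 2 J x$)
$C{\left(f \right)} = -4$
$v = -4$
$113 r{\left(1,T{\left(6 \right)} \right)} + v = 113 \cdot 1 \left(1 - 2 \left(\left(-1\right) 6\right)\right) - 4 = 113 \cdot 1 \left(1 - -12\right) - 4 = 113 \cdot 1 \left(1 + 12\right) - 4 = 113 \cdot 1 \cdot 13 - 4 = 113 \cdot 13 - 4 = 1469 - 4 = 1465$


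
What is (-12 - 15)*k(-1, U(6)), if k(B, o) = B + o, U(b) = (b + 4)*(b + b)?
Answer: -3213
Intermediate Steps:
U(b) = 2*b*(4 + b) (U(b) = (4 + b)*(2*b) = 2*b*(4 + b))
(-12 - 15)*k(-1, U(6)) = (-12 - 15)*(-1 + 2*6*(4 + 6)) = -27*(-1 + 2*6*10) = -27*(-1 + 120) = -27*119 = -3213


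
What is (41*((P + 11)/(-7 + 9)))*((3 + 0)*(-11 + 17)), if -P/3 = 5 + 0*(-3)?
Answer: -1476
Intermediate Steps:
P = -15 (P = -3*(5 + 0*(-3)) = -3*(5 + 0) = -3*5 = -15)
(41*((P + 11)/(-7 + 9)))*((3 + 0)*(-11 + 17)) = (41*((-15 + 11)/(-7 + 9)))*((3 + 0)*(-11 + 17)) = (41*(-4/2))*(3*6) = (41*(-4*½))*18 = (41*(-2))*18 = -82*18 = -1476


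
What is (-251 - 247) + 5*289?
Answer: 947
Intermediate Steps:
(-251 - 247) + 5*289 = -498 + 1445 = 947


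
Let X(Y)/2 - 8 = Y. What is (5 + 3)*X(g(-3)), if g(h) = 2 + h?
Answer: 112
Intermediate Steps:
X(Y) = 16 + 2*Y
(5 + 3)*X(g(-3)) = (5 + 3)*(16 + 2*(2 - 3)) = 8*(16 + 2*(-1)) = 8*(16 - 2) = 8*14 = 112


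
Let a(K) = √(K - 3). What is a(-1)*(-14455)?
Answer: -28910*I ≈ -28910.0*I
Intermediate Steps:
a(K) = √(-3 + K)
a(-1)*(-14455) = √(-3 - 1)*(-14455) = √(-4)*(-14455) = (2*I)*(-14455) = -28910*I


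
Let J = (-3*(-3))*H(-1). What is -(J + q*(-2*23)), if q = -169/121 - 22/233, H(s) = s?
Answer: -1680057/28193 ≈ -59.591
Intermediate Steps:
q = -42039/28193 (q = -169*1/121 - 22*1/233 = -169/121 - 22/233 = -42039/28193 ≈ -1.4911)
J = -9 (J = -3*(-3)*(-1) = 9*(-1) = -9)
-(J + q*(-2*23)) = -(-9 - (-84078)*23/28193) = -(-9 - 42039/28193*(-46)) = -(-9 + 1933794/28193) = -1*1680057/28193 = -1680057/28193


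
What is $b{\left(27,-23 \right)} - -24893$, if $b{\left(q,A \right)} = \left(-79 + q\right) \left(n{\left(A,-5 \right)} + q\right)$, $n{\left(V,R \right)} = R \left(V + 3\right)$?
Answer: $18289$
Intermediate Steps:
$n{\left(V,R \right)} = R \left(3 + V\right)$
$b{\left(q,A \right)} = \left(-79 + q\right) \left(-15 + q - 5 A\right)$ ($b{\left(q,A \right)} = \left(-79 + q\right) \left(- 5 \left(3 + A\right) + q\right) = \left(-79 + q\right) \left(\left(-15 - 5 A\right) + q\right) = \left(-79 + q\right) \left(-15 + q - 5 A\right)$)
$b{\left(27,-23 \right)} - -24893 = \left(1185 + 27^{2} - 2538 + 395 \left(-23\right) - \left(-115\right) 27\right) - -24893 = \left(1185 + 729 - 2538 - 9085 + 3105\right) + 24893 = -6604 + 24893 = 18289$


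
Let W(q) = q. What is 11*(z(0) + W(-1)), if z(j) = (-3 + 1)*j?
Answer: -11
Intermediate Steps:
z(j) = -2*j
11*(z(0) + W(-1)) = 11*(-2*0 - 1) = 11*(0 - 1) = 11*(-1) = -11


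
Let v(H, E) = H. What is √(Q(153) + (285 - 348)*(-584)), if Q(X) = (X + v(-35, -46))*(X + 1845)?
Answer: 6*√7571 ≈ 522.07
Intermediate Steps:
Q(X) = (-35 + X)*(1845 + X) (Q(X) = (X - 35)*(X + 1845) = (-35 + X)*(1845 + X))
√(Q(153) + (285 - 348)*(-584)) = √((-64575 + 153² + 1810*153) + (285 - 348)*(-584)) = √((-64575 + 23409 + 276930) - 63*(-584)) = √(235764 + 36792) = √272556 = 6*√7571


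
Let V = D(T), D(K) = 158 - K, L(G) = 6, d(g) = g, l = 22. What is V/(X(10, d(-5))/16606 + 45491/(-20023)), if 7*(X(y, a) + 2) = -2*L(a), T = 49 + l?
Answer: -101246840121/2644242710 ≈ -38.290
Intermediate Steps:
T = 71 (T = 49 + 22 = 71)
X(y, a) = -26/7 (X(y, a) = -2 + (-2*6)/7 = -2 + (⅐)*(-12) = -2 - 12/7 = -26/7)
V = 87 (V = 158 - 1*71 = 158 - 71 = 87)
V/(X(10, d(-5))/16606 + 45491/(-20023)) = 87/(-26/7/16606 + 45491/(-20023)) = 87/(-26/7*1/16606 + 45491*(-1/20023)) = 87/(-13/58121 - 45491/20023) = 87/(-2644242710/1163756783) = 87*(-1163756783/2644242710) = -101246840121/2644242710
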